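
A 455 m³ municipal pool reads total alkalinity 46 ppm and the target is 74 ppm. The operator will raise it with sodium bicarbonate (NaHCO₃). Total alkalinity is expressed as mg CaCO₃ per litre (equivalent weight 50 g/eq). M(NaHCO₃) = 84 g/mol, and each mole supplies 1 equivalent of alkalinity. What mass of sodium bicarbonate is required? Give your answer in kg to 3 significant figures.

21.4 kg

Volume: 455 m³ = 455,000 L.
Alkalinity to add: (74 − 46) = 28 mg/L as CaCO₃ × 455,000 L = 12,740 g as CaCO₃.
Equivalents: 12,740 g ÷ 50 g/eq = 254.8 eq.
NaHCO₃ supplies 1 eq per mole → 254.8 mol.
Mass: 254.8 mol × 84 g/mol = 21,400 g.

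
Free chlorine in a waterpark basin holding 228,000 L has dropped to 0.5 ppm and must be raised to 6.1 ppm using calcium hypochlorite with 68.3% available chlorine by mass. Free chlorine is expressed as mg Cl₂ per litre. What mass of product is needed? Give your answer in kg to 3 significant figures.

Chlorine deficit: 6.1 − 0.5 = 5.6 ppm = 5.6 mg/L as Cl₂.
Cl₂ equivalent needed: 5.6 mg/L × 228,000 L = 1,277,000 mg = 1277 g.
Product at 68.3% available chlorine: 1277 / 0.683 = 1869 g.

1.87 kg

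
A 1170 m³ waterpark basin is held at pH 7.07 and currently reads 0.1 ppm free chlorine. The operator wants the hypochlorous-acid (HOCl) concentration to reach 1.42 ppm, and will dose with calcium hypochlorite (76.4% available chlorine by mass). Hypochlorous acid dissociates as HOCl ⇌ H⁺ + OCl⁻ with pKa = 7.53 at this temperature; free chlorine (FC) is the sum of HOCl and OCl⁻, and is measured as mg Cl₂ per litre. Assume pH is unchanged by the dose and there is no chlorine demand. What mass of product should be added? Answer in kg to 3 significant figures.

2.78 kg

Volume: 1170 m³ = 1,170,000 L.
[OCl⁻]/[HOCl] = 10^(pH − pKa) = 10^(7.07 − 7.53) = 0.3467; fraction as HOCl = 1/(1 + 0.3467) = 0.7425.
Free chlorine required for 1.42 ppm HOCl: 1.42 / 0.7425 = 1.912 ppm.
FC to add: 1.912 − 0.1 = 1.812 mg/L as Cl₂.
Cl₂ equivalent: 1.812 mg/L × 1,170,000 L = 2120 g.
Product at 76.4% available Cl: 2120 / 0.764 = 2775 g.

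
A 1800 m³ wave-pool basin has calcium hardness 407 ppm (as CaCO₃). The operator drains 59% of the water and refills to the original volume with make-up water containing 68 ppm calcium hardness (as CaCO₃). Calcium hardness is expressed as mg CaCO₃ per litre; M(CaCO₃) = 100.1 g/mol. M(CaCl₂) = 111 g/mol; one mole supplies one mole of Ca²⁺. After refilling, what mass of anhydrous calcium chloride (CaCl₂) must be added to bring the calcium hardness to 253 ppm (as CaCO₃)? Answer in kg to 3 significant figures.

91.8 kg

Volume: 1800 m³ = 1,800,000 L.
After draining 59% and refilling: 407 × 0.41 + 68 × 0.59 = 206.99 ppm.
Deficit to target: 253 − 206.99 = 46.01 mg/L.
As CaCO₃: 46.01 mg/L × 1,800,000 L = 82,820 g; ÷ 100.1 = 827.4 mol Ca²⁺.
Mass: 827.4 × 111 = 91,840 g.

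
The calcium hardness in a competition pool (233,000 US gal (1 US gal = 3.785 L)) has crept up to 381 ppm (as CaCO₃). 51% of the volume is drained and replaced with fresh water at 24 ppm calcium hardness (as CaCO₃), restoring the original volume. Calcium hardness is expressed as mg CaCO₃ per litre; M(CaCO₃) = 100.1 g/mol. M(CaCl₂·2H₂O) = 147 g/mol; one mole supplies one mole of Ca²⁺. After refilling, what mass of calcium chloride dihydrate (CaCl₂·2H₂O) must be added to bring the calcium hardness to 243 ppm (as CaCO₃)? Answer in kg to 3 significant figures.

Volume: 233,000 US gal × 3.785 L/gal = 881,905 L.
After draining 51% and refilling: 381 × 0.49 + 24 × 0.51 = 198.93 ppm.
Deficit to target: 243 − 198.93 = 44.07 mg/L.
As CaCO₃: 44.07 mg/L × 881,905 L = 38,870 g; ÷ 100.1 = 388.3 mol Ca²⁺.
Mass: 388.3 × 147 = 57,080 g.

57.1 kg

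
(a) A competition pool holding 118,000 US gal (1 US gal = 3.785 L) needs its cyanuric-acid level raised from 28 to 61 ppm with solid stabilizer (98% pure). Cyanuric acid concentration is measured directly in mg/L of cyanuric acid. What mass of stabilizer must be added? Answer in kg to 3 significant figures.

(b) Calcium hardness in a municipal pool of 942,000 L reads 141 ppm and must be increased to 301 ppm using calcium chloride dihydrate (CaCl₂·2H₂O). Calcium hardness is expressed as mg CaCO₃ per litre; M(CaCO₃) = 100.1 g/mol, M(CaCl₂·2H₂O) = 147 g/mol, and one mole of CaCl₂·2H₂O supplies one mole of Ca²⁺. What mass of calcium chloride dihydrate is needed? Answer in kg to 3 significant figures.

(a) 15.0 kg; (b) 221 kg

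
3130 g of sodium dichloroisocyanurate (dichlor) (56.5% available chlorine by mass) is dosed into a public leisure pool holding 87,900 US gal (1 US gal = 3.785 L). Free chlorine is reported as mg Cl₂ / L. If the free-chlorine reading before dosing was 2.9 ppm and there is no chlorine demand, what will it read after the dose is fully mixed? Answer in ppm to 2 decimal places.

Volume: 87,900 US gal × 3.785 L/gal = 332,702 L.
Available chlorine delivered: 3130 g × 0.565 = 1768 g as Cl₂.
Concentration rise: 1768 g / 332,702 L = 5.315 mg/L = 5.32 ppm.
Final FC: 2.9 + 5.32 = 8.22 ppm.

8.22 ppm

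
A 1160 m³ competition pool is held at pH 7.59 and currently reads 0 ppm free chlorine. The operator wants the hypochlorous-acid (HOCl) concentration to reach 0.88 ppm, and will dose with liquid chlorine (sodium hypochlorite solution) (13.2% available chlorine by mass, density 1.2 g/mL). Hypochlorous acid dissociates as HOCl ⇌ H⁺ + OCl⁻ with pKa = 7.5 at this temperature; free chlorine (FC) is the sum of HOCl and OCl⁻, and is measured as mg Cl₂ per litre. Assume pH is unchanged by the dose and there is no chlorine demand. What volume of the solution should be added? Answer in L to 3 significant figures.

14.4 L

Volume: 1160 m³ = 1,160,000 L.
[OCl⁻]/[HOCl] = 10^(pH − pKa) = 10^(7.59 − 7.5) = 1.23; fraction as HOCl = 1/(1 + 1.23) = 0.4484.
Free chlorine required for 0.88 ppm HOCl: 0.88 / 0.4484 = 1.963 ppm.
FC to add: 1.963 − 0 = 1.963 mg/L as Cl₂.
Cl₂ equivalent: 1.963 mg/L × 1,160,000 L = 2277 g.
Product at 13.2% available Cl: 2277 / 0.132 = 17,250 g.
Volume: 17,250 g ÷ 1.2 g/mL = 14,370 mL.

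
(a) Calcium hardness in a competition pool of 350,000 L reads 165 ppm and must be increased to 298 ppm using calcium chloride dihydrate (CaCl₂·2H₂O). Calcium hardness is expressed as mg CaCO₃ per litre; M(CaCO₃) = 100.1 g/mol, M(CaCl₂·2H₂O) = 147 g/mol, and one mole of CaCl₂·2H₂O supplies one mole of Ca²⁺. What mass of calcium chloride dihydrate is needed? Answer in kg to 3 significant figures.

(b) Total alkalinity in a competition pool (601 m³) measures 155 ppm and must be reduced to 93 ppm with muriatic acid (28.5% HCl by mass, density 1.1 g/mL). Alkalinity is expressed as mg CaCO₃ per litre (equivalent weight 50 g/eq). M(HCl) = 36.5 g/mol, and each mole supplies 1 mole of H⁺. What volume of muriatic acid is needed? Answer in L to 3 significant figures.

(a) Hardness to add: (298 − 165) = 133 mg/L as CaCO₃ × 350,000 L = 46,550 g as CaCO₃.
(a) Moles of Ca²⁺ (1 mol Ca²⁺ ≡ 1 mol CaCO₃): 46,550 / 100.1 g/mol = 465 mol.
(a) Mass of CaCl₂·2H₂O: 465 × 147 = 68,360 g.

(b) Volume: 601 m³ = 601,000 L.
(b) Alkalinity to neutralize: (155 − 93) = 62 mg/L as CaCO₃ × 601,000 L = 37,260 g as CaCO₃.
(b) Equivalents of H⁺ required: 37,260 ÷ 50 g/eq = 745.2 eq = 745.2 mol HCl.
(b) Mass of HCl: 745.2 × 36.5 = 27,200 g.
(b) Mass of 28.5% solution: 27,200 / 0.285 = 95,440 g.
(b) Volume: 95,440 g ÷ 1.1 g/mL = 86,770 mL.

(a) 68.4 kg; (b) 86.8 L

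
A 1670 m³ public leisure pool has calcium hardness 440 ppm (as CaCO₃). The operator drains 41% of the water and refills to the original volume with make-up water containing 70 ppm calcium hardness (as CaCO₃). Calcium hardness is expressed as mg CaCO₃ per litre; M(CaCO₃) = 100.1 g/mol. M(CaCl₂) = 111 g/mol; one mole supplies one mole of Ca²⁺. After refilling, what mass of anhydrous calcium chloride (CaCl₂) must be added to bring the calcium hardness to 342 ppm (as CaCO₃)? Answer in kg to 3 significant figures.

Volume: 1670 m³ = 1,670,000 L.
After draining 41% and refilling: 440 × 0.59 + 70 × 0.41 = 288.3 ppm.
Deficit to target: 342 − 288.3 = 53.7 mg/L.
As CaCO₃: 53.7 mg/L × 1,670,000 L = 89,680 g; ÷ 100.1 = 895.9 mol Ca²⁺.
Mass: 895.9 × 111 = 99,440 g.

99.4 kg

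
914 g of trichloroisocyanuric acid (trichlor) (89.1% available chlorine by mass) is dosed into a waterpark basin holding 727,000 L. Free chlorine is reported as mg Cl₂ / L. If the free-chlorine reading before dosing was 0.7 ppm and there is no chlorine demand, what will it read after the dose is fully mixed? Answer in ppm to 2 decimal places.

Available chlorine delivered: 914 g × 0.891 = 814.4 g as Cl₂.
Concentration rise: 814.4 g / 727,000 L = 1.12 mg/L = 1.12 ppm.
Final FC: 0.7 + 1.12 = 1.82 ppm.

1.82 ppm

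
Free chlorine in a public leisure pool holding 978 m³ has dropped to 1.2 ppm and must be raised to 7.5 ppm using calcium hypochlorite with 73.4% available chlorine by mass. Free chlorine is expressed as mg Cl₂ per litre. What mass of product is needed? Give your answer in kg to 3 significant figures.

8.39 kg

Volume: 978 m³ = 978,000 L.
Chlorine deficit: 7.5 − 1.2 = 6.3 ppm = 6.3 mg/L as Cl₂.
Cl₂ equivalent needed: 6.3 mg/L × 978,000 L = 6,161,000 mg = 6161 g.
Product at 73.4% available chlorine: 6161 / 0.734 = 8394 g.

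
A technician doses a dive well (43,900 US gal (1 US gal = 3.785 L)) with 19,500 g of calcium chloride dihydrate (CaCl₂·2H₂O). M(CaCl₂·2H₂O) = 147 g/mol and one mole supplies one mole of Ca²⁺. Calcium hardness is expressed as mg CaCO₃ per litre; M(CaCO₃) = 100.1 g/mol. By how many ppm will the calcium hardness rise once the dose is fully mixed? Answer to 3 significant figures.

79.9 ppm

Volume: 43,900 US gal × 3.785 L/gal = 166,162 L.
Moles of Ca²⁺: 19,500 g ÷ 147 g/mol = 132.7 mol.
As CaCO₃: 132.7 mol × 100.1 g/mol = 13,280 g.
Rise: 13,280 g / 166,162 L × 1000 = 79.91 mg/L.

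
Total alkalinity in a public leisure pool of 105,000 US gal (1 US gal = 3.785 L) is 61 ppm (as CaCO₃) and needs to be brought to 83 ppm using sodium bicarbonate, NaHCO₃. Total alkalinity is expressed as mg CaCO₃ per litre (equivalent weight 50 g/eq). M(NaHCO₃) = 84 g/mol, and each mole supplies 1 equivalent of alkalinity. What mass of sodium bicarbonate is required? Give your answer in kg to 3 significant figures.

14.7 kg

Volume: 105,000 US gal × 3.785 L/gal = 397,425 L.
Alkalinity to add: (83 − 61) = 22 mg/L as CaCO₃ × 397,425 L = 8743 g as CaCO₃.
Equivalents: 8743 g ÷ 50 g/eq = 174.9 eq.
NaHCO₃ supplies 1 eq per mole → 174.9 mol.
Mass: 174.9 mol × 84 g/mol = 14,690 g.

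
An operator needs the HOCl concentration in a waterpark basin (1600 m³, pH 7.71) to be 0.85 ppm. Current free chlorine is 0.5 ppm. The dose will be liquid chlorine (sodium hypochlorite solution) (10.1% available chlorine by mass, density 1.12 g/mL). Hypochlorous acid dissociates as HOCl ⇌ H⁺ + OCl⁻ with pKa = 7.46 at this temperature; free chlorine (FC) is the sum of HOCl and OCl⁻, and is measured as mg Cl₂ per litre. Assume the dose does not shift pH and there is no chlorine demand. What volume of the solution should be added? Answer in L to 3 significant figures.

Volume: 1600 m³ = 1,600,000 L.
[OCl⁻]/[HOCl] = 10^(pH − pKa) = 10^(7.71 − 7.46) = 1.778; fraction as HOCl = 1/(1 + 1.778) = 0.3599.
Free chlorine required for 0.85 ppm HOCl: 0.85 / 0.3599 = 2.362 ppm.
FC to add: 2.362 − 0.5 = 1.862 mg/L as Cl₂.
Cl₂ equivalent: 1.862 mg/L × 1,600,000 L = 2978 g.
Product at 10.1% available Cl: 2978 / 0.101 = 29,490 g.
Volume: 29,490 g ÷ 1.12 g/mL = 26,330 mL.

26.3 L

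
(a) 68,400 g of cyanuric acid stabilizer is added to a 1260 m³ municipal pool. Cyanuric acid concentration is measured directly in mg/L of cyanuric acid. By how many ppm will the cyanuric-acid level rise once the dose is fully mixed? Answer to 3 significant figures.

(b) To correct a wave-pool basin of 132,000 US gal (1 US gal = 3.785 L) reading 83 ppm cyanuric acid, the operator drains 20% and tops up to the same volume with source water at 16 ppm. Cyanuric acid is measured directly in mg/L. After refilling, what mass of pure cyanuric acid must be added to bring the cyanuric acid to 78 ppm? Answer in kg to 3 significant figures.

(a) Volume: 1260 m³ = 1,260,000 L.
(a) Rise: 68,400 g / 1,260,000 L × 1000 = 54.29 mg/L.

(b) Volume: 132,000 US gal × 3.785 L/gal = 499,620 L.
(b) After draining 20% and refilling: 83 × 0.80 + 16 × 0.20 = 69.6 ppm.
(b) Deficit to target: 78 − 69.6 = 8.4 mg/L.
(b) Mass: 8.4 mg/L × 499,620 L = 4197 g cyanuric acid.

(a) 54.3 ppm; (b) 4.20 kg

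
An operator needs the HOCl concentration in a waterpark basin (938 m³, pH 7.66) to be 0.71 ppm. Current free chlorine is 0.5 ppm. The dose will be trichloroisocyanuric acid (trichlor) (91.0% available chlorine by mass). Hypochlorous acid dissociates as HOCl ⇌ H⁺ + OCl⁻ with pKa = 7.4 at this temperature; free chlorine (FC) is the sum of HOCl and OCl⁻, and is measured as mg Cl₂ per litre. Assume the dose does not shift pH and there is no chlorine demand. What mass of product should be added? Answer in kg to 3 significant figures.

1.55 kg

Volume: 938 m³ = 938,000 L.
[OCl⁻]/[HOCl] = 10^(pH − pKa) = 10^(7.66 − 7.4) = 1.82; fraction as HOCl = 1/(1 + 1.82) = 0.3546.
Free chlorine required for 0.71 ppm HOCl: 0.71 / 0.3546 = 2.002 ppm.
FC to add: 2.002 − 0.5 = 1.502 mg/L as Cl₂.
Cl₂ equivalent: 1.502 mg/L × 938,000 L = 1409 g.
Product at 91.0% available Cl: 1409 / 0.91 = 1548 g.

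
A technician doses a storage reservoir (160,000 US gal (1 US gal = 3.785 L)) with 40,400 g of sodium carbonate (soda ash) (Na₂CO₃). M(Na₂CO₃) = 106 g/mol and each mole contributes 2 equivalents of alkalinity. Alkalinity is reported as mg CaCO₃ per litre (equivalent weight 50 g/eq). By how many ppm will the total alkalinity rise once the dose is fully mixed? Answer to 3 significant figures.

Volume: 160,000 US gal × 3.785 L/gal = 605,600 L.
Moles of Na₂CO₃: 40,400 g ÷ 106 g/mol = 381.1 mol → 762.3 eq of alkalinity.
As CaCO₃: 762.3 eq × 50 g/eq = 38,110 g.
Rise: 38,110 g / 605,600 L × 1000 = 62.93 mg/L.

62.9 ppm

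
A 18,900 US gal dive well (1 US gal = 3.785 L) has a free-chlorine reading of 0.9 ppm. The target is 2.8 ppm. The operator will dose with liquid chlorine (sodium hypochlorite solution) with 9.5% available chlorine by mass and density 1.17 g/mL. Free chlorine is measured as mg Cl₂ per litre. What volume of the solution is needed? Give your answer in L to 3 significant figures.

Volume: 18,900 US gal × 3.785 L/gal = 71,536 L.
Chlorine deficit: 2.8 − 0.9 = 1.9 ppm = 1.9 mg/L as Cl₂.
Cl₂ equivalent needed: 1.9 mg/L × 71,536 L = 135,900 mg = 135.9 g.
Product at 9.5% available chlorine: 135.9 / 0.095 = 1431 g.
Volume at density 1.17 g/mL: 1431 g ÷ 1.17 g/mL = 1223 mL.

1.22 L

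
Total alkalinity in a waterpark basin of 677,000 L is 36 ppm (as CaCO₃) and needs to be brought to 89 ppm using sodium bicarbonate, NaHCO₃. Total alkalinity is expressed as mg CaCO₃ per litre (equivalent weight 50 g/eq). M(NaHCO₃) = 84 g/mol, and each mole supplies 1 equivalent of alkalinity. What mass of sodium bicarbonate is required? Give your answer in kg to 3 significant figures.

60.3 kg

Alkalinity to add: (89 − 36) = 53 mg/L as CaCO₃ × 677,000 L = 35,880 g as CaCO₃.
Equivalents: 35,880 g ÷ 50 g/eq = 717.6 eq.
NaHCO₃ supplies 1 eq per mole → 717.6 mol.
Mass: 717.6 mol × 84 g/mol = 60,280 g.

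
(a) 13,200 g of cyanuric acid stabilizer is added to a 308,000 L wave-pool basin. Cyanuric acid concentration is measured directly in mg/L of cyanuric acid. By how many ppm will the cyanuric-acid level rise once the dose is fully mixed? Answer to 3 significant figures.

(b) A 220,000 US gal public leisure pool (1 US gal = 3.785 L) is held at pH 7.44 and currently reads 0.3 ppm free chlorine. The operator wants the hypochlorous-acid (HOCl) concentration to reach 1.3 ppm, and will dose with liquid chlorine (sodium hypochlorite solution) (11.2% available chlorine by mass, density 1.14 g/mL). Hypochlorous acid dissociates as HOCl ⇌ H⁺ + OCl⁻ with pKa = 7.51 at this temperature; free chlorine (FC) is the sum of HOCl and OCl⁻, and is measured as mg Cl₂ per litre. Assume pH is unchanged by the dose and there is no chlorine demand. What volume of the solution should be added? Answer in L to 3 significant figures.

(a) 42.9 ppm; (b) 13.7 L

(a) Rise: 13,200 g / 308,000 L × 1000 = 42.86 mg/L.

(b) Volume: 220,000 US gal × 3.785 L/gal = 832,700 L.
(b) [OCl⁻]/[HOCl] = 10^(pH − pKa) = 10^(7.44 − 7.51) = 0.8511; fraction as HOCl = 1/(1 + 0.8511) = 0.5402.
(b) Free chlorine required for 1.3 ppm HOCl: 1.3 / 0.5402 = 2.406 ppm.
(b) FC to add: 2.406 − 0.3 = 2.106 mg/L as Cl₂.
(b) Cl₂ equivalent: 2.106 mg/L × 832,700 L = 1754 g.
(b) Product at 11.2% available Cl: 1754 / 0.112 = 15,660 g.
(b) Volume: 15,660 g ÷ 1.14 g/mL = 13,740 mL.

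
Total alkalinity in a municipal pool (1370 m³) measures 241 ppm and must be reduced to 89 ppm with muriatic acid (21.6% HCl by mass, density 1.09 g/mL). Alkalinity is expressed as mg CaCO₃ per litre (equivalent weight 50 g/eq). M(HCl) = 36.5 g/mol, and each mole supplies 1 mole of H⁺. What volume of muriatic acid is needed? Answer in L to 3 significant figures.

Volume: 1370 m³ = 1,370,000 L.
Alkalinity to neutralize: (241 − 89) = 152 mg/L as CaCO₃ × 1,370,000 L = 208,200 g as CaCO₃.
Equivalents of H⁺ required: 208,200 ÷ 50 g/eq = 4165 eq = 4165 mol HCl.
Mass of HCl: 4165 × 36.5 = 152,000 g.
Mass of 21.6% solution: 152,000 / 0.216 = 703,800 g.
Volume: 703,800 g ÷ 1.09 g/mL = 645,700 mL.

646 L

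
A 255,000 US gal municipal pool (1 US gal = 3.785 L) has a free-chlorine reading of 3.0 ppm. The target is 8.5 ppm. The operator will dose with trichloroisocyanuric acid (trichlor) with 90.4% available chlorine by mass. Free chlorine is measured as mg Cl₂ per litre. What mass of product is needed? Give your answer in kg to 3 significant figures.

Volume: 255,000 US gal × 3.785 L/gal = 965,175 L.
Chlorine deficit: 8.5 − 3.0 = 5.5 ppm = 5.5 mg/L as Cl₂.
Cl₂ equivalent needed: 5.5 mg/L × 965,175 L = 5,308,000 mg = 5308 g.
Product at 90.4% available chlorine: 5308 / 0.904 = 5872 g.

5.87 kg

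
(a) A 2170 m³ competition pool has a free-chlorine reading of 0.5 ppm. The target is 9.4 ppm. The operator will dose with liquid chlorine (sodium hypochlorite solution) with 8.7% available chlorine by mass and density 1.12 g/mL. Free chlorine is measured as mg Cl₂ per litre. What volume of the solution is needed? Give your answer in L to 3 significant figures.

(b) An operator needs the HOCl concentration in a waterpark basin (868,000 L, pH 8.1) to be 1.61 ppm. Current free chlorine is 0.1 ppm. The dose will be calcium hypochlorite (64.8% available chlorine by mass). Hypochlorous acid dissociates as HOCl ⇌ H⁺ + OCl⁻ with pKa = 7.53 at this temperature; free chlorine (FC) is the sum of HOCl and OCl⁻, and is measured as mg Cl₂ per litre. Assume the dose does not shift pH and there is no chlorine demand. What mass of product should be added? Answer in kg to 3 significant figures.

(a) 198 L; (b) 10.0 kg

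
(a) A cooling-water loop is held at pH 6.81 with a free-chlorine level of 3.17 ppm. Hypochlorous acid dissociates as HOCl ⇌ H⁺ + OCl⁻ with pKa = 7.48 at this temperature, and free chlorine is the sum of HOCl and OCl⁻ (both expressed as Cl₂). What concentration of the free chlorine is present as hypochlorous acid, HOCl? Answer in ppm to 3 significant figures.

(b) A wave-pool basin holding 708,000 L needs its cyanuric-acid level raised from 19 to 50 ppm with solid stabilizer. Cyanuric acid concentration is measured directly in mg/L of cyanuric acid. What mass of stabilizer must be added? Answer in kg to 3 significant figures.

(a) [OCl⁻]/[HOCl] = 10^(pH − pKa) = 10^(6.81 − 7.48) = 10^-0.67 = 0.2138.
(a) Fraction as HOCl = 1 / (1 + 0.2138) = 0.8239.
(a) HOCl = 0.8239 × 3.17 ppm = 2.612 ppm.

(b) CYA to add: (50 − 19) = 31 mg/L × 708,000 L = 21,950 g cyanuric acid.

(a) 2.61 ppm; (b) 21.9 kg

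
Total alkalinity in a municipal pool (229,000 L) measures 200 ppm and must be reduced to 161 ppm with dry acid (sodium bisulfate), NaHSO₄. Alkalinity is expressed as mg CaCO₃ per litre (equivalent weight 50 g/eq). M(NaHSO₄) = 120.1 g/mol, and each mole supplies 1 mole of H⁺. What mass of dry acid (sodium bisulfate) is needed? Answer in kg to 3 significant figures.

21.5 kg

Alkalinity to neutralize: (200 − 161) = 39 mg/L as CaCO₃ × 229,000 L = 8931 g as CaCO₃.
Equivalents of H⁺ required: 8931 ÷ 50 g/eq = 178.6 eq = 178.6 mol NaHSO₄.
Mass of NaHSO₄: 178.6 × 120.1 = 21,450 g.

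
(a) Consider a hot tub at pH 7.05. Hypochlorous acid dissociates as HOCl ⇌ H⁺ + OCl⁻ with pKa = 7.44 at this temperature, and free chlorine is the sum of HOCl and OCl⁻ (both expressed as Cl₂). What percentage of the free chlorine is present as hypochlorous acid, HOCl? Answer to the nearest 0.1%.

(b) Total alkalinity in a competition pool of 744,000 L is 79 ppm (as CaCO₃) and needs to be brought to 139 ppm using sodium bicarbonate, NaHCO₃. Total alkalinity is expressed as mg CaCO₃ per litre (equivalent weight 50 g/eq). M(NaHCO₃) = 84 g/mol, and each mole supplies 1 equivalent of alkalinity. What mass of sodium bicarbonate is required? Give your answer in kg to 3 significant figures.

(a) [OCl⁻]/[HOCl] = 10^(pH − pKa) = 10^(7.05 − 7.44) = 10^-0.39 = 0.4074.
(a) Fraction as HOCl = 1 / (1 + 0.4074) = 0.7105.

(b) Alkalinity to add: (139 − 79) = 60 mg/L as CaCO₃ × 744,000 L = 44,640 g as CaCO₃.
(b) Equivalents: 44,640 g ÷ 50 g/eq = 892.8 eq.
(b) NaHCO₃ supplies 1 eq per mole → 892.8 mol.
(b) Mass: 892.8 mol × 84 g/mol = 75,000 g.

(a) 71.1%; (b) 75.0 kg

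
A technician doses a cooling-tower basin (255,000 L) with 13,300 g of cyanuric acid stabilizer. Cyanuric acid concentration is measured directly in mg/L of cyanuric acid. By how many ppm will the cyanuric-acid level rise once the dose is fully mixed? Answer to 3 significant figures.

Rise: 13,300 g / 255,000 L × 1000 = 52.16 mg/L.

52.2 ppm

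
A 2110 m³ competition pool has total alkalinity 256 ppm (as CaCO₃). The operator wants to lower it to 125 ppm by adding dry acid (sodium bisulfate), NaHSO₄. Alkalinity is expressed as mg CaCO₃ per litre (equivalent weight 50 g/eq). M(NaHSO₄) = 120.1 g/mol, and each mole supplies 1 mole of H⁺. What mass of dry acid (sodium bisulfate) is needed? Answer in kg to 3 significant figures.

Volume: 2110 m³ = 2,110,000 L.
Alkalinity to neutralize: (256 − 125) = 131 mg/L as CaCO₃ × 2,110,000 L = 276,400 g as CaCO₃.
Equivalents of H⁺ required: 276,400 ÷ 50 g/eq = 5528 eq = 5528 mol NaHSO₄.
Mass of NaHSO₄: 5528 × 120.1 = 663,900 g.

664 kg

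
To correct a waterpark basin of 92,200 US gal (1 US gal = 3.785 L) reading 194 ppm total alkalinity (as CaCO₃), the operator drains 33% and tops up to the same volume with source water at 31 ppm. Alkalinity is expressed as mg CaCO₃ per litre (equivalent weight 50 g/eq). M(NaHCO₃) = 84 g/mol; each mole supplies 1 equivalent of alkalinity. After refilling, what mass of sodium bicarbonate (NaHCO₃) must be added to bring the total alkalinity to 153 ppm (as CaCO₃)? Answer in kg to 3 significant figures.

7.50 kg

Volume: 92,200 US gal × 3.785 L/gal = 348,977 L.
After draining 33% and refilling: 194 × 0.67 + 31 × 0.33 = 140.21 ppm.
Deficit to target: 153 − 140.21 = 12.79 mg/L.
As CaCO₃: 12.79 mg/L × 348,977 L = 4463 g; ÷ 50 g/eq ÷ 1 = 89.27 mol NaHCO₃.
Mass: 89.27 × 84 = 7499 g.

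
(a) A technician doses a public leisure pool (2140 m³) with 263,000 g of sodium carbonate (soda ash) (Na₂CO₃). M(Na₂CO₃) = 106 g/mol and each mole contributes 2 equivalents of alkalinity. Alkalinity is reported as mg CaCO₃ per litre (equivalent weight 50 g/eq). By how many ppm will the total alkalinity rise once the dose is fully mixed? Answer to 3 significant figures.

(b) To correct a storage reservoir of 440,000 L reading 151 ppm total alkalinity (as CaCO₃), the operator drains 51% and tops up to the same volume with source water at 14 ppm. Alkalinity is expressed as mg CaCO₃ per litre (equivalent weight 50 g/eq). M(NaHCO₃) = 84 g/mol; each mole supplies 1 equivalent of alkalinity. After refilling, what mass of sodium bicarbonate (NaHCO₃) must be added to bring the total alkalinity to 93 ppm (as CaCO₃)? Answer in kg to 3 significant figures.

(a) Volume: 2140 m³ = 2,140,000 L.
(a) Moles of Na₂CO₃: 263,000 g ÷ 106 g/mol = 2481 mol → 4962 eq of alkalinity.
(a) As CaCO₃: 4962 eq × 50 g/eq = 248,100 g.
(a) Rise: 248,100 g / 2,140,000 L × 1000 = 115.9 mg/L.

(b) After draining 51% and refilling: 151 × 0.49 + 14 × 0.51 = 81.13 ppm.
(b) Deficit to target: 93 − 81.13 = 11.87 mg/L.
(b) As CaCO₃: 11.87 mg/L × 440,000 L = 5223 g; ÷ 50 g/eq ÷ 1 = 104.5 mol NaHCO₃.
(b) Mass: 104.5 × 84 = 8774 g.

(a) 116 ppm; (b) 8.77 kg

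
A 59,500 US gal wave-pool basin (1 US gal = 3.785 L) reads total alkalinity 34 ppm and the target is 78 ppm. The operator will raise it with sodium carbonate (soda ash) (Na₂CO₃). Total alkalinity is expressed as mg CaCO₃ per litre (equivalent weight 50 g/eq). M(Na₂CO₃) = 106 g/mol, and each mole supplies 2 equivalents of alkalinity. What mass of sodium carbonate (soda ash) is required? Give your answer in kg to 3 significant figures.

Volume: 59,500 US gal × 3.785 L/gal = 225,208 L.
Alkalinity to add: (78 − 34) = 44 mg/L as CaCO₃ × 225,208 L = 9909 g as CaCO₃.
Equivalents: 9909 g ÷ 50 g/eq = 198.2 eq.
Each mole of Na₂CO₃ supplies 2 eq, so 198.2 / 2 = 99.09 mol.
Mass: 99.09 mol × 106 g/mol = 10,500 g.

10.5 kg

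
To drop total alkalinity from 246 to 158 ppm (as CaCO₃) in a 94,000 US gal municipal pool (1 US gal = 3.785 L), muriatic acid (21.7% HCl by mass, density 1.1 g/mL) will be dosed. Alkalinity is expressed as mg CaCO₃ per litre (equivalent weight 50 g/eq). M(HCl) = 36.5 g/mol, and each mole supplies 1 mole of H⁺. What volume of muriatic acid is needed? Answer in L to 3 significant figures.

Volume: 94,000 US gal × 3.785 L/gal = 355,790 L.
Alkalinity to neutralize: (246 − 158) = 88 mg/L as CaCO₃ × 355,790 L = 31,310 g as CaCO₃.
Equivalents of H⁺ required: 31,310 ÷ 50 g/eq = 626.2 eq = 626.2 mol HCl.
Mass of HCl: 626.2 × 36.5 = 22,860 g.
Mass of 21.7% solution: 22,860 / 0.217 = 105,300 g.
Volume: 105,300 g ÷ 1.1 g/mL = 95,750 mL.

95.8 L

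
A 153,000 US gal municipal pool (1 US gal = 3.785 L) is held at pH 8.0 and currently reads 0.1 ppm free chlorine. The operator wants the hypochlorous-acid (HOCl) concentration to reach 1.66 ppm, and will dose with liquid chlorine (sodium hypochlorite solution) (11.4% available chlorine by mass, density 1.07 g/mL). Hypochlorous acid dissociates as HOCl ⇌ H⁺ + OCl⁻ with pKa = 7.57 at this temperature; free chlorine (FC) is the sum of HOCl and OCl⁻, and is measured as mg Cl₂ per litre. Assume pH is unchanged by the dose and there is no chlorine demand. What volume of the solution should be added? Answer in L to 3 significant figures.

28.6 L

Volume: 153,000 US gal × 3.785 L/gal = 579,105 L.
[OCl⁻]/[HOCl] = 10^(pH − pKa) = 10^(8.0 − 7.57) = 2.692; fraction as HOCl = 1/(1 + 2.692) = 0.2709.
Free chlorine required for 1.66 ppm HOCl: 1.66 / 0.2709 = 6.128 ppm.
FC to add: 6.128 − 0.1 = 6.028 mg/L as Cl₂.
Cl₂ equivalent: 6.028 mg/L × 579,105 L = 3491 g.
Product at 11.4% available Cl: 3491 / 0.114 = 30,620 g.
Volume: 30,620 g ÷ 1.07 g/mL = 28,620 mL.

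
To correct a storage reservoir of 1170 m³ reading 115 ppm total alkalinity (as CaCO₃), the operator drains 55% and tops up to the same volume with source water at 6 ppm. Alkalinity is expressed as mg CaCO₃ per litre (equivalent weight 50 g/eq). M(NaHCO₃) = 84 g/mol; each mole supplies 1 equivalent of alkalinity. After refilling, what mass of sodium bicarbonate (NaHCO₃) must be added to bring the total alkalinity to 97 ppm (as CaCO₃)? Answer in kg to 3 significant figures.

Volume: 1170 m³ = 1,170,000 L.
After draining 55% and refilling: 115 × 0.45 + 6 × 0.55 = 55.05 ppm.
Deficit to target: 97 − 55.05 = 41.95 mg/L.
As CaCO₃: 41.95 mg/L × 1,170,000 L = 49,080 g; ÷ 50 g/eq ÷ 1 = 981.6 mol NaHCO₃.
Mass: 981.6 × 84 = 82,460 g.

82.5 kg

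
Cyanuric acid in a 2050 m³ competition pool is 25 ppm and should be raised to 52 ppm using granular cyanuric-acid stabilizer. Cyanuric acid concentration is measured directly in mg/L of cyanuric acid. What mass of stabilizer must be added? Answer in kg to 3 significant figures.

55.4 kg

Volume: 2050 m³ = 2,050,000 L.
CYA to add: (52 − 25) = 27 mg/L × 2,050,000 L = 55,350 g cyanuric acid.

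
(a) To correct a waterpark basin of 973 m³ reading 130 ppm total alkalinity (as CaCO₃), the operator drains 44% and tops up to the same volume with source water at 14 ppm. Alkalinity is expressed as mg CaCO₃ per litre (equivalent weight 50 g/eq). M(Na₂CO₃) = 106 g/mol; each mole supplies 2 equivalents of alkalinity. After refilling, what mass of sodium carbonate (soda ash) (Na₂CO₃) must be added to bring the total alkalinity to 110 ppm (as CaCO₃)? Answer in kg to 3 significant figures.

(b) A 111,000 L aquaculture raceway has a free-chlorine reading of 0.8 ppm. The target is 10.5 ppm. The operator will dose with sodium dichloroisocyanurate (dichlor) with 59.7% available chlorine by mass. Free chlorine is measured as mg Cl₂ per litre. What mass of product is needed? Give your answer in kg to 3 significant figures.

(a) Volume: 973 m³ = 973,000 L.
(a) After draining 44% and refilling: 130 × 0.56 + 14 × 0.44 = 78.96 ppm.
(a) Deficit to target: 110 − 78.96 = 31.04 mg/L.
(a) As CaCO₃: 31.04 mg/L × 973,000 L = 30,200 g; ÷ 50 g/eq ÷ 2 = 302 mol Na₂CO₃.
(a) Mass: 302 × 106 = 32,010 g.

(b) Chlorine deficit: 10.5 − 0.8 = 9.7 ppm = 9.7 mg/L as Cl₂.
(b) Cl₂ equivalent needed: 9.7 mg/L × 111,000 L = 1,077,000 mg = 1077 g.
(b) Product at 59.7% available chlorine: 1077 / 0.597 = 1804 g.

(a) 32.0 kg; (b) 1.80 kg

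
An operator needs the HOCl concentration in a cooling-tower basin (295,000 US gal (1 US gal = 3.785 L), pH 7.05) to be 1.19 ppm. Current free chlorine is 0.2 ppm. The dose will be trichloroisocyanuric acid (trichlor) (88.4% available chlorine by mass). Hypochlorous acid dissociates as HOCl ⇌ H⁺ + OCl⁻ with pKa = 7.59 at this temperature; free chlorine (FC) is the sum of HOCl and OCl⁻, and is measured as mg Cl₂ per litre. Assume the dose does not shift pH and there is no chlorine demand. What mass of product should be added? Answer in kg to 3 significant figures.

1.68 kg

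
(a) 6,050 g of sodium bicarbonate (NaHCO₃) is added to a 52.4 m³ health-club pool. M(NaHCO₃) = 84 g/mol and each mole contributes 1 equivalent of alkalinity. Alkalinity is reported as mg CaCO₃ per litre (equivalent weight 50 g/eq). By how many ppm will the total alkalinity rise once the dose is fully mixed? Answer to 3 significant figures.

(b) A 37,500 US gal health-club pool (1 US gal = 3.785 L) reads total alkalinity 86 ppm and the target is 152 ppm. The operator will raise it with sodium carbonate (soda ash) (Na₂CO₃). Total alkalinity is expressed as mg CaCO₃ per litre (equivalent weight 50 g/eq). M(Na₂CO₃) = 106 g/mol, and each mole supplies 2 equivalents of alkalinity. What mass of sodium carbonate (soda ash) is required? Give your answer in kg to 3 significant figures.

(a) Volume: 52.4 m³ = 52,400 L.
(a) Moles of NaHCO₃: 6,050 g ÷ 84 g/mol = 72.02 mol → 72.02 eq of alkalinity.
(a) As CaCO₃: 72.02 eq × 50 g/eq = 3601 g.
(a) Rise: 3601 g / 52,400 L × 1000 = 68.73 mg/L.

(b) Volume: 37,500 US gal × 3.785 L/gal = 141,938 L.
(b) Alkalinity to add: (152 − 86) = 66 mg/L as CaCO₃ × 141,938 L = 9368 g as CaCO₃.
(b) Equivalents: 9368 g ÷ 50 g/eq = 187.4 eq.
(b) Each mole of Na₂CO₃ supplies 2 eq, so 187.4 / 2 = 93.68 mol.
(b) Mass: 93.68 mol × 106 g/mol = 9930 g.

(a) 68.7 ppm; (b) 9.93 kg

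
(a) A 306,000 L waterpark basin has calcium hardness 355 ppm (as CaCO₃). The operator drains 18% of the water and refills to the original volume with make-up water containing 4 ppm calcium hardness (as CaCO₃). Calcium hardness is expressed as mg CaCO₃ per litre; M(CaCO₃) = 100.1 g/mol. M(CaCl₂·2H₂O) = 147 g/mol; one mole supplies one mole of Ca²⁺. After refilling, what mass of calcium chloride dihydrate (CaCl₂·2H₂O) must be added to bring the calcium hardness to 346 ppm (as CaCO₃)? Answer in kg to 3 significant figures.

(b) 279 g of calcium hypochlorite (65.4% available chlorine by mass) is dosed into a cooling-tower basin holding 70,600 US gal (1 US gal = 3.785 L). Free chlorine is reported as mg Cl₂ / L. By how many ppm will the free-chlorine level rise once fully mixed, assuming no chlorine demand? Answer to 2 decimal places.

(a) 24.3 kg; (b) 0.68 ppm

(a) After draining 18% and refilling: 355 × 0.82 + 4 × 0.18 = 291.82 ppm.
(a) Deficit to target: 346 − 291.82 = 54.18 mg/L.
(a) As CaCO₃: 54.18 mg/L × 306,000 L = 16,580 g; ÷ 100.1 = 165.6 mol Ca²⁺.
(a) Mass: 165.6 × 147 = 24,350 g.

(b) Volume: 70,600 US gal × 3.785 L/gal = 267,221 L.
(b) Available chlorine delivered: 279 g × 0.654 = 182.5 g as Cl₂.
(b) Concentration rise: 182.5 g / 267,221 L = 0.6828 mg/L = 0.68 ppm.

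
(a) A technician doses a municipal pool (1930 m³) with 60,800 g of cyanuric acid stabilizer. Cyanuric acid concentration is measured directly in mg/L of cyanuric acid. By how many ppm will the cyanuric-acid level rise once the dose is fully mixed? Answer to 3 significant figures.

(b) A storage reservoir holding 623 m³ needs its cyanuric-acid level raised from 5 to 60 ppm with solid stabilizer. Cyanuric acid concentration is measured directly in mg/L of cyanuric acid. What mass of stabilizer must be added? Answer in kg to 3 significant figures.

(a) 31.5 ppm; (b) 34.3 kg

(a) Volume: 1930 m³ = 1,930,000 L.
(a) Rise: 60,800 g / 1,930,000 L × 1000 = 31.5 mg/L.

(b) Volume: 623 m³ = 623,000 L.
(b) CYA to add: (60 − 5) = 55 mg/L × 623,000 L = 34,260 g cyanuric acid.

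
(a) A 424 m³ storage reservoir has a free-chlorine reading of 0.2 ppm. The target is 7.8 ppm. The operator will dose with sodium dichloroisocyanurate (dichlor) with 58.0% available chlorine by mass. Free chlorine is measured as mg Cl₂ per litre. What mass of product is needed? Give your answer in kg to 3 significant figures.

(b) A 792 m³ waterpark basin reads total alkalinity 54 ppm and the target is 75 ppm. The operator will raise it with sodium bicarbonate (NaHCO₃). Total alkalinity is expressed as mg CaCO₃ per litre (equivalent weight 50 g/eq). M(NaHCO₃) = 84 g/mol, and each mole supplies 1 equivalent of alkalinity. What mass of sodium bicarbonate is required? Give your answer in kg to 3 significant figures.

(a) Volume: 424 m³ = 424,000 L.
(a) Chlorine deficit: 7.8 − 0.2 = 7.6 ppm = 7.6 mg/L as Cl₂.
(a) Cl₂ equivalent needed: 7.6 mg/L × 424,000 L = 3,222,000 mg = 3222 g.
(a) Product at 58.0% available chlorine: 3222 / 0.58 = 5556 g.

(b) Volume: 792 m³ = 792,000 L.
(b) Alkalinity to add: (75 − 54) = 21 mg/L as CaCO₃ × 792,000 L = 16,630 g as CaCO₃.
(b) Equivalents: 16,630 g ÷ 50 g/eq = 332.6 eq.
(b) NaHCO₃ supplies 1 eq per mole → 332.6 mol.
(b) Mass: 332.6 mol × 84 g/mol = 27,940 g.

(a) 5.56 kg; (b) 27.9 kg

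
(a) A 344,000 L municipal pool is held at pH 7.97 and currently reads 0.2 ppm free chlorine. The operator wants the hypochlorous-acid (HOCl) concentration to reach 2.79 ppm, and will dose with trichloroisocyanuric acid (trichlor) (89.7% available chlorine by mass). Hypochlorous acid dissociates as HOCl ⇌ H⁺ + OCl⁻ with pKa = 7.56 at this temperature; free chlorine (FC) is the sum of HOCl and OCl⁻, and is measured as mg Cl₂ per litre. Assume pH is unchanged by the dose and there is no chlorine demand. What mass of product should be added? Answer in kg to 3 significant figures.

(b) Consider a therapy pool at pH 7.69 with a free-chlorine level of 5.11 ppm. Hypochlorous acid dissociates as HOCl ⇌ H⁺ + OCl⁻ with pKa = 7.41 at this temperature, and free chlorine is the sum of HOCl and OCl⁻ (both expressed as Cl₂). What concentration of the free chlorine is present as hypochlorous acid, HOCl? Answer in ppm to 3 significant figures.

(a) 3.74 kg; (b) 1.76 ppm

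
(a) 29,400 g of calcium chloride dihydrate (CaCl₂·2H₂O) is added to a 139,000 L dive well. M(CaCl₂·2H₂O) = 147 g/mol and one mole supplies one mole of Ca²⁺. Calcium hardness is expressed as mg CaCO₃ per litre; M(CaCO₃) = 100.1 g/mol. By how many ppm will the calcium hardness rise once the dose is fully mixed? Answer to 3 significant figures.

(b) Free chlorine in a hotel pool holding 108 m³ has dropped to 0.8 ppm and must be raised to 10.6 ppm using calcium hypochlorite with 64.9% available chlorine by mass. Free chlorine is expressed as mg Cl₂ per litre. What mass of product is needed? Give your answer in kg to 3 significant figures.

(a) Moles of Ca²⁺: 29,400 g ÷ 147 g/mol = 200 mol.
(a) As CaCO₃: 200 mol × 100.1 g/mol = 20,020 g.
(a) Rise: 20,020 g / 139,000 L × 1000 = 144 mg/L.

(b) Volume: 108 m³ = 108,000 L.
(b) Chlorine deficit: 10.6 − 0.8 = 9.8 ppm = 9.8 mg/L as Cl₂.
(b) Cl₂ equivalent needed: 9.8 mg/L × 108,000 L = 1,058,000 mg = 1058 g.
(b) Product at 64.9% available chlorine: 1058 / 0.649 = 1631 g.

(a) 144 ppm; (b) 1.63 kg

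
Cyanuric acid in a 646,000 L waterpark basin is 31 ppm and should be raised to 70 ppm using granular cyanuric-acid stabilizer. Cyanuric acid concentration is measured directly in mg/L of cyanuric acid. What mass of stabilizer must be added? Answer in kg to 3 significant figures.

25.2 kg

CYA to add: (70 − 31) = 39 mg/L × 646,000 L = 25,190 g cyanuric acid.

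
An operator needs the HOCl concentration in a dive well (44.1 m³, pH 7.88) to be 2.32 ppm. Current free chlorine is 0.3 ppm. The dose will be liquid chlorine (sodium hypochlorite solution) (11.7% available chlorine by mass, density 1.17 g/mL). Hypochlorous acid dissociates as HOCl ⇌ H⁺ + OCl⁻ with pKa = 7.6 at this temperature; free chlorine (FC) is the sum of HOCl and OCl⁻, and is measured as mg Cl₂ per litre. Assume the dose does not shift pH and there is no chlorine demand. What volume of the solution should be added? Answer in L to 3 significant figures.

2.07 L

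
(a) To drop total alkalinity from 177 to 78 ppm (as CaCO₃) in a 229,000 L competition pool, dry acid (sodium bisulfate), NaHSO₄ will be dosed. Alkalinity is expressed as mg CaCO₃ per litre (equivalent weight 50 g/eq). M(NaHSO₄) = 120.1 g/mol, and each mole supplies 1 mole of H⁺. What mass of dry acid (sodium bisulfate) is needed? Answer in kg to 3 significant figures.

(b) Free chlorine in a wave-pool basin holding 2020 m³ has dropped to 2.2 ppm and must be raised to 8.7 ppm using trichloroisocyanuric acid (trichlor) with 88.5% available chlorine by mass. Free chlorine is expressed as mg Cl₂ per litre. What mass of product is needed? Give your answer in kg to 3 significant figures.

(a) Alkalinity to neutralize: (177 − 78) = 99 mg/L as CaCO₃ × 229,000 L = 22,670 g as CaCO₃.
(a) Equivalents of H⁺ required: 22,670 ÷ 50 g/eq = 453.4 eq = 453.4 mol NaHSO₄.
(a) Mass of NaHSO₄: 453.4 × 120.1 = 54,460 g.

(b) Volume: 2020 m³ = 2,020,000 L.
(b) Chlorine deficit: 8.7 − 2.2 = 6.5 ppm = 6.5 mg/L as Cl₂.
(b) Cl₂ equivalent needed: 6.5 mg/L × 2,020,000 L = 13,130,000 mg = 13,130 g.
(b) Product at 88.5% available chlorine: 13,130 / 0.885 = 14,840 g.

(a) 54.5 kg; (b) 14.8 kg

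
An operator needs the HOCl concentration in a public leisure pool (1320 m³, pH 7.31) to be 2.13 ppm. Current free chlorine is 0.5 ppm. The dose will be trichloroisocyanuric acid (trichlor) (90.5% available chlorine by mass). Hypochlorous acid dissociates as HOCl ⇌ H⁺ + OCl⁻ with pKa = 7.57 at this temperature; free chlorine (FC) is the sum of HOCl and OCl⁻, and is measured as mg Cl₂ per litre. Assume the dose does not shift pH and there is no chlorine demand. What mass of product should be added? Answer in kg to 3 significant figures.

4.08 kg

Volume: 1320 m³ = 1,320,000 L.
[OCl⁻]/[HOCl] = 10^(pH − pKa) = 10^(7.31 − 7.57) = 0.5495; fraction as HOCl = 1/(1 + 0.5495) = 0.6454.
Free chlorine required for 2.13 ppm HOCl: 2.13 / 0.6454 = 3.301 ppm.
FC to add: 3.301 − 0.5 = 2.801 mg/L as Cl₂.
Cl₂ equivalent: 2.801 mg/L × 1,320,000 L = 3697 g.
Product at 90.5% available Cl: 3697 / 0.905 = 4085 g.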